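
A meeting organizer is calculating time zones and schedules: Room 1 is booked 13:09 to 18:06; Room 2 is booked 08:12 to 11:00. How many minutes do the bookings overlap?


Interval A: [789, 1086] minutes from midnight
Interval B: [492, 660] minutes from midnight
Overlap start = max(789, 492) = 789
Overlap end = min(1086, 660) = 660
End <= start, so the intervals do not overlap: 0 minutes

0


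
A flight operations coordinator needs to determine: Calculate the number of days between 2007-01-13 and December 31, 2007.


Start: January 13, 2007
End: December 31, 2007
Days left in January: 18
February: 28
March: 31
April: 30
May: 31
... plus remaining months
Sum of remaining months: 334
Total: 18 + 334 = 352

352


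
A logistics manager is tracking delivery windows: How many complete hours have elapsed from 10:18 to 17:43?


Start: 10:18
End: 17:43
Hour difference: 17 - 10 = 7 hours
Minute difference: 43 - 18 = 25 minutes
Total minutes: 445
Complete hours: 445 / 60 = 7 (remainder 25)

7


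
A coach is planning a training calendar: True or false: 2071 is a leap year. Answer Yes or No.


Year: 2071
Divisible by 4? 2071 / 4 = 517.75 -> No
Not divisible by 4, so NOT a leap year

No


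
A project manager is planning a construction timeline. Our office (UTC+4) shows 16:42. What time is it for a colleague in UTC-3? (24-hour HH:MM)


Local time: 16:42 at UTC+4 (offset 4h)
Target zone: UTC-3 (offset -3h)
Difference: -3 - (4) = -7 hours
Calculation: 16 + (-7) = 9
Result: 09:42

09:42


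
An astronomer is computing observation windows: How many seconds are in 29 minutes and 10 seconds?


Minutes: 29
Extra seconds: 10
Seconds per minute: 60
Minutes to seconds: 29 x 60 = 1740
Total: 1740 + 10 = 1750

1750


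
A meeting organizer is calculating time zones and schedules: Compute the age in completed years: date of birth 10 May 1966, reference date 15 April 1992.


Birth: 1966-05-10
Reference: 1992-04-15
Year difference: 1992 - 1966 = 26
Has birthday (05-10) occurred by 04-15? No
Birthday not yet reached this year -> subtract 1
Age in full years: 25

25


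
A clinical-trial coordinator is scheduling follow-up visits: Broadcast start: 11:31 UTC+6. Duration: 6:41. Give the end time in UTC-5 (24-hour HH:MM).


Start: 11:31 in UTC+6
Step 1 - add duration:
  minutes: 31 + 41 = 72 (carry 1h)
  hours: 11 + 6 + 1 = 18
  end in UTC+6: 18:12
Step 2 - convert UTC+6 -> UTC-5:
  offset difference: -5 - (6) = -11 hours
  18 + (-11) = 7 -> mod 24 = 7
Result: 07:12 in UTC-5

07:12


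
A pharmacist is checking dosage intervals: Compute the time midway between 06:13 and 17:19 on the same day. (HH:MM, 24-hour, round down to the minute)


Start time: 06:13 = 373 minutes from midnight
End time: 17:19 = 1039 minutes from midnight
Sum: 373 + 1039 = 1412
Midpoint: 1412 / 2 = 706 minutes
Convert: 706 / 60 = 11 hours, 46 minutes
Result: 11:46

11:46


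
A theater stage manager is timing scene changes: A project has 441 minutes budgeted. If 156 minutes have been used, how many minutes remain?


Total budget: 441 minutes
Time used: 156 minutes
Remaining: 441 - 156 = 285 minutes
Percent used: 35.4%
Percent remaining: 64.6%

285


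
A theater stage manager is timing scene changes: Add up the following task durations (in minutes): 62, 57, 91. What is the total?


Durations: 62, 57, 91
Running sum: 62
+ 57 = 119
+ 91 = 210
Total duration: 210 minutes
That is 3 hours and 30 minutes

210


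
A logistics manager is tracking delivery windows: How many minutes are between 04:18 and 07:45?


Start time: 04:18 = 258 minutes from midnight
End time: 07:45 = 465 minutes from midnight
Difference: 465 - 258 = 207 minutes
That is 3 hours and 27 minutes

207


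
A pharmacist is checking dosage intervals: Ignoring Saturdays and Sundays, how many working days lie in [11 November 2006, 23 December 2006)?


Start: 2006-11-11 (Saturday)
End (exclusive): 2006-12-23 (Saturday)
Total calendar days: 42
Full weeks: 42 // 7 = 6 -> 30 weekdays
Remaining 0 days starting on Saturday:
Total business days: 30 + 0 = 30

30


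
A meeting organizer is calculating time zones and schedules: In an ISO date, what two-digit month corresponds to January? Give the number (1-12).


Calendar month order:
1. January <--
2. February
January is month number 1

1


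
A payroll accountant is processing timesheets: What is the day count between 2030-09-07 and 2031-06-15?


Start date: 2030-09-07
End date: 2031-06-15
Sep 2030: +24 days
Oct 2030: +31 days
Nov 2030: +30 days
... (7 more months)
Total: 281 days

281


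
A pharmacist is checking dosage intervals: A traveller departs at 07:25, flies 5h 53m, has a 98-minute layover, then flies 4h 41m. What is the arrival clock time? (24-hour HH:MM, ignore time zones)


Depart: 07:25
Leg 1: +353 min -> 13:18
Layover: +98 min -> 14:56
Leg 2: +281 min -> 19:37
Total travel: 732 minutes = 12h 12m
Arrival: 19:37

19:37


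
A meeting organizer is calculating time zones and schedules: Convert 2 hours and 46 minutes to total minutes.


Hours: 2
Minutes: 46
Convert hours to minutes: 2 x 60 = 120
Add remaining minutes: 120 + 46 = 166

166


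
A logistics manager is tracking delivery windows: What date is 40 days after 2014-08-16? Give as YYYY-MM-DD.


Start: 2014-08-16
Adding 40 days
Days remaining in August: 15
After August: 25 days still to add
September 2014 has 30 days, need 25
Result: 2014-09-25

2014-09-25


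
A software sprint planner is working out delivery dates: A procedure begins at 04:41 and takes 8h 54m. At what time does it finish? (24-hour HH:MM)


Start time: 04:41
Adding: 8 hours 54 minutes
Minutes: 41 + 54 = 95
Minute overflow: 95 >= 60, so carry 1 hour, minutes = 35
Hours: 4 + 8 + 1 = 13
Result: 13:35

13:35


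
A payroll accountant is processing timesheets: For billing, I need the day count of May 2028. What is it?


Month: May
Year: 2028
May is a 31-day month
Total: 31 days

31


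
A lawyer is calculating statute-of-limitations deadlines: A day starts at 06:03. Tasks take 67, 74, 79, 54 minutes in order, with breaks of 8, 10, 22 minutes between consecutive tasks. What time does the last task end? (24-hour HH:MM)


Start: 06:03 = 363 min from midnight
  after task 1 (67 min): 07:10
  after break (8 min): 07:18
  after task 2 (74 min): 08:32
  after break (10 min): 08:42
  after task 3 (79 min): 10:01
  after break (22 min): 10:23
  after task 4 (54 min): 11:17
Total elapsed: 314 minutes
End time: 11:17

11:17


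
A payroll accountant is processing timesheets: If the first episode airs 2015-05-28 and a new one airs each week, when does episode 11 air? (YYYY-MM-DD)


First occurrence: 2015-05-28 (occurrence 1)
Each occurrence is 7 days after the previous.
Occurrence 11 is 10 weeks after the first.
10 weeks = 70 days
2015-05-28 + 70 days = 2015-08-06

2015-08-06


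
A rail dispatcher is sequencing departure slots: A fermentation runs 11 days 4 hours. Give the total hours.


Days: 11
Extra hours: 4
Hours per day: 24
Days to hours: 11 x 24 = 264
Total: 264 + 4 = 268

268


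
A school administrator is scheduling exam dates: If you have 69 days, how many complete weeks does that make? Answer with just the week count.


Total days: 69
Days per week: 7
Division: 69 / 7 = 9 remainder 6
Complete weeks: 9
Remaining days: 6

9


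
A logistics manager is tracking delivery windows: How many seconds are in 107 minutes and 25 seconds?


Minutes: 107
Seconds: 25
Convert minutes to seconds: 107 x 60 = 6420
Add remaining seconds: 6420 + 25 = 6445

6445


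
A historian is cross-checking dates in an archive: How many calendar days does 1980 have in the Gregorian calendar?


Year: 1980
Check leap year rules:
Divisible by 4? Yes
Divisible by 100? No
1980 is a leap year
Days: 366

366


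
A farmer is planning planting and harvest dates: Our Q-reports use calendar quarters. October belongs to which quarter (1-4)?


Month: October (month 10)
Q1: January-March (months 1-3)
Q2: April-June (months 4-6)
Q3: July-September (months 7-9)
Q4: October-December (months 10-12)
Month 10 falls in Q4

4


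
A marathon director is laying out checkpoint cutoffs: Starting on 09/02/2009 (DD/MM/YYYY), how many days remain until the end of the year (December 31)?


Start: February 09, 2009
End: December 31, 2009
Days left in February: 19
March: 31
April: 30
May: 31
June: 30
... plus remaining months
Sum of remaining months: 306
Total: 19 + 306 = 325

325


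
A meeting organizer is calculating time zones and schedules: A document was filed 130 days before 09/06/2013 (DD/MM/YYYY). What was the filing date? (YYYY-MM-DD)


Start: 2013-06-09
Subtracting 130 days
Days already passed in June: 9
After going back through June: 121 more days to subtract
May 2013: 31 days, 90 remaining
April 2013: 30 days, 60 remaining
March 2013: 31 days, 29 remaining
February 2013: 28 days, 1 remaining
Result: 2013-01-30

2013-01-30


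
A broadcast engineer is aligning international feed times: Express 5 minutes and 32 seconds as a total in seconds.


Minutes: 5
Seconds: 32
Convert minutes to seconds: 5 x 60 = 300
Add remaining seconds: 300 + 32 = 332

332


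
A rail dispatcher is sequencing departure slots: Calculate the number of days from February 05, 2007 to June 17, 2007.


Start date: 2007-02-05
End date: 2007-06-17
Feb 2007: +24 days
Mar 2007: +31 days
Apr 2007: +30 days
May 2007: +31 days
Jun 2007: +16 days
Total: 132 days

132


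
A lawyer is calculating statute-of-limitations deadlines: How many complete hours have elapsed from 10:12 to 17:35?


Start: 10:12
End: 17:35
Hour difference: 17 - 10 = 7 hours
Minute difference: 35 - 12 = 23 minutes
Total minutes: 443
Complete hours: 443 / 60 = 7 (remainder 23)

7


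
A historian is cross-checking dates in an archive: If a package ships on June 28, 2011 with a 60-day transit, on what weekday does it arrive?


Start: 2011-06-28 (Tuesday)
Step 1 - find target date: add 60 days
  2011-06-28 + 60 days = 2011-08-27
Step 2 - day of week:
  60 mod 7 = 4
  Tuesday + 4 days -> Saturday
Result: Saturday (2011-08-27)

Saturday


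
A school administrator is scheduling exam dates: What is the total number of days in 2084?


Year: 2084
Check leap year rules:
Divisible by 4? Yes
Divisible by 100? No
2084 is a leap year
Days: 366

366


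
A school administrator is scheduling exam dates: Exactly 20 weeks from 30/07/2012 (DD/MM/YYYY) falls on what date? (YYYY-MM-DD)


Start: 2012-07-30
Weeks to add: 20
Convert to days: 20 x 7 = 140 days
Add 140 days to 2012-07-30
Result: 2012-12-17

2012-12-17


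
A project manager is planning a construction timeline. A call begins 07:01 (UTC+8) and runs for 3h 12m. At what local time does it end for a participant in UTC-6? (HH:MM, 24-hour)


Start: 07:01 in UTC+8
Step 1 - add duration:
  minutes: 1 + 12 = 13
  hours: 7 + 3 + 0 = 10
  end in UTC+8: 10:13
Step 2 - convert UTC+8 -> UTC-6:
  offset difference: -6 - (8) = -14 hours
  10 + (-14) = -4 -> mod 24 = 20
Result: 20:13 in UTC-6

20:13


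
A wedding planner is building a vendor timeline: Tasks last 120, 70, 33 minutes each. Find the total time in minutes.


Durations: 120, 70, 33
Running sum: 120
+ 70 = 190
+ 33 = 223
Total duration: 223 minutes
That is 3 hours and 43 minutes

223


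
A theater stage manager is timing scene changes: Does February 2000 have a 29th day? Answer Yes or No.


Year: 2000
Divisible by 4? 2000 / 4 = 500.0 -> Yes
Divisible by 100? 2000 / 100 = 20.0 -> Yes
Divisible by 400? 2000 / 400 = 5.0 -> Yes
Divisible by 400, so it IS a leap year

Yes


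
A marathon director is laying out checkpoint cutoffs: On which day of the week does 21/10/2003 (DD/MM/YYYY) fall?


Date: 2003-10-21
January 1, 2003 is a Wednesday
Day of year: 294
Offset from Jan 1: 293 days
293 mod 7 = 6
Result: Tuesday

Tuesday


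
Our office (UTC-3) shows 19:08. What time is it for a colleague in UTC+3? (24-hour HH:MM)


Local time: 19:08 at UTC-3 (offset -3h)
Target zone: UTC+3 (offset 3h)
Difference: 3 - (-3) = 6 hours
Calculation: 19 + (6) = 25
Wraparound: (25) mod 24 = 1
Result: 01:08

01:08


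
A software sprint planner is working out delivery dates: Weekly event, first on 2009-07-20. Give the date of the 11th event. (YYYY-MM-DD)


First occurrence: 2009-07-20 (occurrence 1)
Each occurrence is 7 days after the previous.
Occurrence 11 is 10 weeks after the first.
10 weeks = 70 days
2009-07-20 + 70 days = 2009-09-28

2009-09-28


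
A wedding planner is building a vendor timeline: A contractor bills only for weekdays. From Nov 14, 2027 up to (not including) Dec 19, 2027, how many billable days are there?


Start: 2027-11-14 (Sunday)
End (exclusive): 2027-12-19 (Sunday)
Total calendar days: 35
Full weeks: 35 // 7 = 5 -> 25 weekdays
Remaining 0 days starting on Sunday:
Total business days: 25 + 0 = 25

25


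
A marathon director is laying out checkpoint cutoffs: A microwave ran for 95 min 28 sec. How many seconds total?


Minutes: 95
Extra seconds: 28
Seconds per minute: 60
Minutes to seconds: 95 x 60 = 5700
Total: 5700 + 28 = 5728

5728


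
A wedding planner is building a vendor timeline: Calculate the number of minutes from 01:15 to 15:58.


Start time: 01:15 = 75 minutes from midnight
End time: 15:58 = 958 minutes from midnight
Difference: 958 - 75 = 883 minutes
That is 14 hours and 43 minutes

883


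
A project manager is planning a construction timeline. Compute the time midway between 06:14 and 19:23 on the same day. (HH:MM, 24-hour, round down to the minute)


Start time: 06:14 = 374 minutes from midnight
End time: 19:23 = 1163 minutes from midnight
Sum: 374 + 1163 = 1537
Midpoint: 1537 / 2 = 768 minutes
Convert: 768 / 60 = 12 hours, 48 minutes
Result: 12:48

12:48


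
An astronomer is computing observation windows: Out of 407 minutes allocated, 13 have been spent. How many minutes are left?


Total budget: 407 minutes
Time used: 13 minutes
Remaining: 407 - 13 = 394 minutes
Percent used: 3.2%
Percent remaining: 96.8%

394


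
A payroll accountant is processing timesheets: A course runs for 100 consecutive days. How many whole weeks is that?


Total days: 100
Days per week: 7
Division: 100 / 7 = 14 remainder 2
Complete weeks: 14
Remaining days: 2

14


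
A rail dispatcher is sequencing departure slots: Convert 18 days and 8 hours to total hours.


Days: 18
Extra hours: 8
Hours per day: 24
Days to hours: 18 x 24 = 432
Total: 432 + 8 = 440

440


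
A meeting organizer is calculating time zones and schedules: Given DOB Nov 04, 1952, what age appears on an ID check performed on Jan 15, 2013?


Birth: 1952-11-04
Reference: 2013-01-15
Year difference: 2013 - 1952 = 61
Has birthday (11-04) occurred by 01-15? No
Birthday not yet reached this year -> subtract 1
Age in full years: 60

60


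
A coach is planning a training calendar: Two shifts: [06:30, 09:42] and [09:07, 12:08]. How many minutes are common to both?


Interval A: [390, 582] minutes from midnight
Interval B: [547, 728] minutes from midnight
Overlap start = max(390, 547) = 547
Overlap end = min(582, 728) = 582
Overlap = 582 - 547 = 35 minutes

35


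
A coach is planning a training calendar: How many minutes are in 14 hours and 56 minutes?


Hours: 14
Extra minutes: 56
Minutes per hour: 60
Hours to minutes: 14 x 60 = 840
Total: 840 + 56 = 896

896


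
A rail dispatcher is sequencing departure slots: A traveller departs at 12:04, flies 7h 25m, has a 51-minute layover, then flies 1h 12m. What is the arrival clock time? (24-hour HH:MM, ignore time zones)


Depart: 12:04
Leg 1: +445 min -> 19:29
Layover: +51 min -> 20:20
Leg 2: +72 min -> 21:32
Total travel: 568 minutes = 9h 28m
Arrival: 21:32

21:32


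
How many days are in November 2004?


Month: November
Year: 2004
November is a 30-day month
Total: 30 days

30


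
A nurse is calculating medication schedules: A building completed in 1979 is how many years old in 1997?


Birth year: 1979
Current year: 1997
Age = current year - birth year
Age = 1997 - 1979 = 18

18


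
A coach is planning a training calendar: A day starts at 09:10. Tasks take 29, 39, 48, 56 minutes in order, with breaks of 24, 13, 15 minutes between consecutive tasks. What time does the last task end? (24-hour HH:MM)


Start: 09:10 = 550 min from midnight
  after task 1 (29 min): 09:39
  after break (24 min): 10:03
  after task 2 (39 min): 10:42
  after break (13 min): 10:55
  after task 3 (48 min): 11:43
  after break (15 min): 11:58
  after task 4 (56 min): 12:54
Total elapsed: 224 minutes
End time: 12:54

12:54


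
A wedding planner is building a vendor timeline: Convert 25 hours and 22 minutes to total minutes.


Hours: 25
Minutes: 22
Convert hours to minutes: 25 x 60 = 1500
Add remaining minutes: 1500 + 22 = 1522

1522


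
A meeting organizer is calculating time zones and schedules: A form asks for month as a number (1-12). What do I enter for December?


Calendar month order:
11. November
12. December <--
December is month number 12

12


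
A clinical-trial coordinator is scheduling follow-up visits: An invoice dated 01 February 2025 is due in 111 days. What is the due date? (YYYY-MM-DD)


Start: 2025-02-01
Adding 111 days
Days remaining in February: 27
After February: 84 days still to add
March 2025: 31 days, 53 remaining
April 2025: 30 days, 23 remaining
May 2025 has 31 days, need 23
Result: 2025-05-23

2025-05-23


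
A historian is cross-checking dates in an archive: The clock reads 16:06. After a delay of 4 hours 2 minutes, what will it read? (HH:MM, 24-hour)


Start time: 16:06
Adding: 4 hours 2 minutes
Minutes: 6 + 2 = 8
Hours: 16 + 4 + 0 = 20
Result: 20:08

20:08


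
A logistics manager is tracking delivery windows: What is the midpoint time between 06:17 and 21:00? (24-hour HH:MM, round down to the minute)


Start time: 06:17 = 377 minutes from midnight
End time: 21:00 = 1260 minutes from midnight
Sum: 377 + 1260 = 1637
Midpoint: 1637 / 2 = 818 minutes
Convert: 818 / 60 = 13 hours, 38 minutes
Result: 13:38

13:38


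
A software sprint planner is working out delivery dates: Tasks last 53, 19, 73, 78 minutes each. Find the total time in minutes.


Durations: 53, 19, 73, 78
Running sum: 53
+ 19 = 72
+ 73 = 145
+ 78 = 223
Total duration: 223 minutes
That is 3 hours and 43 minutes

223


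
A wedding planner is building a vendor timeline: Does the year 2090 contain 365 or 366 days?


Year: 2090
Check leap year rules:
Divisible by 4? No
2090 is not a leap year
Days: 365

365


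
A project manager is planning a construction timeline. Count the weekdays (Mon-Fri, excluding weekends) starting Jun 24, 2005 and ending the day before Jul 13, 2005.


Start: 2005-06-24 (Friday)
End (exclusive): 2005-07-13 (Wednesday)
Total calendar days: 19
Full weeks: 19 // 7 = 2 -> 10 weekdays
Remaining 5 days starting on Friday:
  Fri(w), Sat(-), Sun(-), Mon(w), Tue(w) -> 3 weekdays
Total business days: 10 + 3 = 13

13


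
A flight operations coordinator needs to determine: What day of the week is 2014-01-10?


Date: 2014-01-10
January 1, 2014 is a Wednesday
Day of year: 10
Offset from Jan 1: 9 days
9 mod 7 = 2
Result: Friday

Friday


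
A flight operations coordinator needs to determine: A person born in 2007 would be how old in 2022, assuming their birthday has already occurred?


Birth year: 2007
Current year: 2022
Age = current year - birth year
Age = 2022 - 2007 = 15

15


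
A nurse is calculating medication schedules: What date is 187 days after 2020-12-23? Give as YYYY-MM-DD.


Start: 2020-12-23
Adding 187 days
Days remaining in December: 8
After December: 179 days still to add
January 2021: 31 days, 148 remaining
February 2021: 28 days, 120 remaining
March 2021: 31 days, 89 remaining
April 2021: 30 days, 59 remaining
Result: 2021-06-28

2021-06-28


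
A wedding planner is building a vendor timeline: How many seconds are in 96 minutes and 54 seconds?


Minutes: 96
Seconds: 54
Convert minutes to seconds: 96 x 60 = 5760
Add remaining seconds: 5760 + 54 = 5814

5814


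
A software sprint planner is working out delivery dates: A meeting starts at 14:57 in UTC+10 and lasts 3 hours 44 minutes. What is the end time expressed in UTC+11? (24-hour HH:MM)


Start: 14:57 in UTC+10
Step 1 - add duration:
  minutes: 57 + 44 = 101 (carry 1h)
  hours: 14 + 3 + 1 = 18
  end in UTC+10: 18:41
Step 2 - convert UTC+10 -> UTC+11:
  offset difference: 11 - (10) = 1 hours
  18 + (1) = 19 -> mod 24 = 19
Result: 19:41 in UTC+11

19:41


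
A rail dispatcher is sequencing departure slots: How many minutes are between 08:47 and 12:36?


Start time: 08:47 = 527 minutes from midnight
End time: 12:36 = 756 minutes from midnight
Difference: 756 - 527 = 229 minutes
That is 3 hours and 49 minutes

229


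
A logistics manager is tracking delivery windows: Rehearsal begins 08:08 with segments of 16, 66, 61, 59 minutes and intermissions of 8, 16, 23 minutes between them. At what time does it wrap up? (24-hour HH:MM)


Start: 08:08 = 488 min from midnight
  after task 1 (16 min): 08:24
  after break (8 min): 08:32
  after task 2 (66 min): 09:38
  after break (16 min): 09:54
  after task 3 (61 min): 10:55
  after break (23 min): 11:18
  after task 4 (59 min): 12:17
Total elapsed: 249 minutes
End time: 12:17

12:17


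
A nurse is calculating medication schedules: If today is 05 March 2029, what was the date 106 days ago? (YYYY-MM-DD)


Start: 2029-03-05
Subtracting 106 days
Days already passed in March: 5
After going back through March: 101 more days to subtract
February 2029: 28 days, 73 remaining
January 2029: 31 days, 42 remaining
December 2028: 31 days, 11 remaining
November 2028 has 30 days, need 11
Result: 2028-11-19

2028-11-19


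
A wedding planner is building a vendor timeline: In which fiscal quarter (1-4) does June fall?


Month: June (month 6)
Q1: January-March (months 1-3)
Q2: April-June (months 4-6)
Q3: July-September (months 7-9)
Q4: October-December (months 10-12)
Month 6 falls in Q2

2


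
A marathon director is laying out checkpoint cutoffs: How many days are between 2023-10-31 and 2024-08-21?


Start date: 2023-10-31
End date: 2024-08-21
Oct 2023: +1 days
Nov 2023: +30 days
Dec 2023: +31 days
... (8 more months)
Total: 295 days

295


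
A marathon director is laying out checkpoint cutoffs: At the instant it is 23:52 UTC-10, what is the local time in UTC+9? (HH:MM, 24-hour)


Local time: 23:52 at UTC-10 (offset -10h)
Target zone: UTC+9 (offset 9h)
Difference: 9 - (-10) = 19 hours
Calculation: 23 + (19) = 42
Wraparound: (42) mod 24 = 18
Result: 18:52

18:52


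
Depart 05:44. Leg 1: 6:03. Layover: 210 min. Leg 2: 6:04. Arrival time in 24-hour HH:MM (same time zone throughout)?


Depart: 05:44
Leg 1: +363 min -> 11:47
Layover: +210 min -> 15:17
Leg 2: +364 min -> 21:21
Total travel: 937 minutes = 15h 37m
Arrival: 21:21

21:21


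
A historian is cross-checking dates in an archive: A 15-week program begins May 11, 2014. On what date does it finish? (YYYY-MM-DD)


Start: 2014-05-11
Weeks to add: 15
Convert to days: 15 x 7 = 105 days
Add 105 days to 2014-05-11
Result: 2014-08-24

2014-08-24


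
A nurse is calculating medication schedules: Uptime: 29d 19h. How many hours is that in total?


Days: 29
Extra hours: 19
Hours per day: 24
Days to hours: 29 x 24 = 696
Total: 696 + 19 = 715

715


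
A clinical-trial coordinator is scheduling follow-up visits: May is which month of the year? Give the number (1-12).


Calendar month order:
4. April
5. May <--
6. June
May is month number 5

5


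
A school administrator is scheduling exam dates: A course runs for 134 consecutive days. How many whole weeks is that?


Total days: 134
Days per week: 7
Division: 134 / 7 = 19 remainder 1
Complete weeks: 19
Remaining days: 1

19


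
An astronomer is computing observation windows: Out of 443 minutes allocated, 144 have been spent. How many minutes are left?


Total budget: 443 minutes
Time used: 144 minutes
Remaining: 443 - 144 = 299 minutes
Percent used: 32.5%
Percent remaining: 67.5%

299


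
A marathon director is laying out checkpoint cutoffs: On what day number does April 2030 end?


Month: April
Year: 2030
April is a 30-day month
Total: 30 days

30


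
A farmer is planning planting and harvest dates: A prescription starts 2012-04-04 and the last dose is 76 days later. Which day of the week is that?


Start: 2012-04-04 (Wednesday)
Step 1 - find target date: add 76 days
  2012-04-04 + 76 days = 2012-06-19
Step 2 - day of week:
  76 mod 7 = 6
  Wednesday + 6 days -> Tuesday
Result: Tuesday (2012-06-19)

Tuesday


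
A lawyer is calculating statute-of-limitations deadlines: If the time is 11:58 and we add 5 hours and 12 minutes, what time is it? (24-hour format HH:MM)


Start time: 11:58
Adding: 5 hours 12 minutes
Minutes: 58 + 12 = 70
Minute overflow: 70 >= 60, so carry 1 hour, minutes = 10
Hours: 11 + 5 + 1 = 17
Result: 17:10

17:10


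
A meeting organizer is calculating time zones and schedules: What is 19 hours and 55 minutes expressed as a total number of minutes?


Hours: 19
Minutes: 55
Convert hours to minutes: 19 x 60 = 1140
Add remaining minutes: 1140 + 55 = 1195

1195


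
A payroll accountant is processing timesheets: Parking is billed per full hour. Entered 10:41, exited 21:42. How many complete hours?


Start: 10:41
End: 21:42
Hour difference: 21 - 10 = 11 hours
Minute difference: 42 - 41 = 1 minutes
Total minutes: 661
Complete hours: 661 / 60 = 11 (remainder 1)

11


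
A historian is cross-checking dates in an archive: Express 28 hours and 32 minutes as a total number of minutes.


Hours: 28
Extra minutes: 32
Minutes per hour: 60
Hours to minutes: 28 x 60 = 1680
Total: 1680 + 32 = 1712

1712


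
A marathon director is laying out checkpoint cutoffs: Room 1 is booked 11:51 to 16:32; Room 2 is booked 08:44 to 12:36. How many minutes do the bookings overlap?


Interval A: [711, 992] minutes from midnight
Interval B: [524, 756] minutes from midnight
Overlap start = max(711, 524) = 711
Overlap end = min(992, 756) = 756
Overlap = 756 - 711 = 45 minutes

45


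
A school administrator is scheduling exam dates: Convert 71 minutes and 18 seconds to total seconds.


Minutes: 71
Extra seconds: 18
Seconds per minute: 60
Minutes to seconds: 71 x 60 = 4260
Total: 4260 + 18 = 4278

4278


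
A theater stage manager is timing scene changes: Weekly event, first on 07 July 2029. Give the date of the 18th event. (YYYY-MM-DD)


First occurrence: 2029-07-07 (occurrence 1)
Each occurrence is 7 days after the previous.
Occurrence 18 is 17 weeks after the first.
17 weeks = 119 days
2029-07-07 + 119 days = 2029-11-03

2029-11-03


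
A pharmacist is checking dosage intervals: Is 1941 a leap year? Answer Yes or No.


Year: 1941
Divisible by 4? 1941 / 4 = 485.25 -> No
Not divisible by 4, so NOT a leap year

No


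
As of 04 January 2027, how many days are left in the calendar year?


Start: January 04, 2027
End: December 31, 2027
Days left in January: 27
February: 28
March: 31
April: 30
May: 31
... plus remaining months
Sum of remaining months: 334
Total: 27 + 334 = 361

361


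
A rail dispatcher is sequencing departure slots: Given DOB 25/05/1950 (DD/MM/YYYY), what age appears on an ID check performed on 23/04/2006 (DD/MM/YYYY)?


Birth: 1950-05-25
Reference: 2006-04-23
Year difference: 2006 - 1950 = 56
Has birthday (05-25) occurred by 04-23? No
Birthday not yet reached this year -> subtract 1
Age in full years: 55

55


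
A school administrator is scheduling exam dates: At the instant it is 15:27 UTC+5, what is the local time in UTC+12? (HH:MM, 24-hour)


Local time: 15:27 at UTC+5 (offset 5h)
Target zone: UTC+12 (offset 12h)
Difference: 12 - (5) = 7 hours
Calculation: 15 + (7) = 22
Result: 22:27

22:27


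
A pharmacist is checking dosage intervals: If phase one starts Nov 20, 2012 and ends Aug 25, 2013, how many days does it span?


Start date: 2012-11-20
End date: 2013-08-25
Nov 2012: +11 days
Dec 2012: +31 days
Jan 2013: +31 days
... (7 more months)
Total: 278 days

278


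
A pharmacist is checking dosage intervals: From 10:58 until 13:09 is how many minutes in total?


Start time: 10:58 = 658 minutes from midnight
End time: 13:09 = 789 minutes from midnight
Difference: 789 - 658 = 131 minutes
That is 2 hours and 11 minutes

131


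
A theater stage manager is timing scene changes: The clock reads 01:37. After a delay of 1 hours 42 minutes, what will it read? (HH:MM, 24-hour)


Start time: 01:37
Adding: 1 hours 42 minutes
Minutes: 37 + 42 = 79
Minute overflow: 79 >= 60, so carry 1 hour, minutes = 19
Hours: 1 + 1 + 1 = 3
Result: 03:19

03:19


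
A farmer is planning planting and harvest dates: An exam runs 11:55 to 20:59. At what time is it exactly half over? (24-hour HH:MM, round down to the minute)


Start time: 11:55 = 715 minutes from midnight
End time: 20:59 = 1259 minutes from midnight
Sum: 715 + 1259 = 1974
Midpoint: 1974 / 2 = 987 minutes
Convert: 987 / 60 = 16 hours, 27 minutes
Result: 16:27

16:27


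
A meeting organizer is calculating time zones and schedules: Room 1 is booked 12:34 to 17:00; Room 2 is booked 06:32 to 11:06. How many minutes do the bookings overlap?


Interval A: [754, 1020] minutes from midnight
Interval B: [392, 666] minutes from midnight
Overlap start = max(754, 392) = 754
Overlap end = min(1020, 666) = 666
End <= start, so the intervals do not overlap: 0 minutes

0


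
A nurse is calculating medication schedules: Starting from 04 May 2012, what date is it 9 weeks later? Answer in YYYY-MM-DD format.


Start: 2012-05-04
Weeks to add: 9
Convert to days: 9 x 7 = 63 days
Add 63 days to 2012-05-04
Result: 2012-07-06

2012-07-06


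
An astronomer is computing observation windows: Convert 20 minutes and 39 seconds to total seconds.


Minutes: 20
Extra seconds: 39
Seconds per minute: 60
Minutes to seconds: 20 x 60 = 1200
Total: 1200 + 39 = 1239

1239


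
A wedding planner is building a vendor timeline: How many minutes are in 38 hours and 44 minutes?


Hours: 38
Extra minutes: 44
Minutes per hour: 60
Hours to minutes: 38 x 60 = 2280
Total: 2280 + 44 = 2324

2324


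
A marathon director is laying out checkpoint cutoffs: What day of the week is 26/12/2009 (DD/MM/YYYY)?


Date: 2009-12-26
January 1, 2009 is a Thursday
Day of year: 360
Offset from Jan 1: 359 days
359 mod 7 = 2
Result: Saturday

Saturday


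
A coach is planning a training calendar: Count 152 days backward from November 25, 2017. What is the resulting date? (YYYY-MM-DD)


Start: 2017-11-25
Subtracting 152 days
Days already passed in November: 25
After going back through November: 127 more days to subtract
October 2017: 31 days, 96 remaining
September 2017: 30 days, 66 remaining
August 2017: 31 days, 35 remaining
July 2017: 31 days, 4 remaining
Result: 2017-06-26

2017-06-26


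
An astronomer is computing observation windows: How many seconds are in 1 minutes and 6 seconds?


Minutes: 1
Seconds: 6
Convert minutes to seconds: 1 x 60 = 60
Add remaining seconds: 60 + 6 = 66

66


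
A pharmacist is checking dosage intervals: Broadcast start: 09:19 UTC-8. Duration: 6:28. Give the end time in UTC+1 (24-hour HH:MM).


Start: 09:19 in UTC-8
Step 1 - add duration:
  minutes: 19 + 28 = 47
  hours: 9 + 6 + 0 = 15
  end in UTC-8: 15:47
Step 2 - convert UTC-8 -> UTC+1:
  offset difference: 1 - (-8) = 9 hours
  15 + (9) = 24 -> mod 24 = 0
Result: 00:47 in UTC+1

00:47


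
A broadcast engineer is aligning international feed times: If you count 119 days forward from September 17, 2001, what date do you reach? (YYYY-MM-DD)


Start: 2001-09-17
Adding 119 days
Days remaining in September: 13
After September: 106 days still to add
October 2001: 31 days, 75 remaining
November 2001: 30 days, 45 remaining
December 2001: 31 days, 14 remaining
January 2002 has 31 days, need 14
Result: 2002-01-14

2002-01-14


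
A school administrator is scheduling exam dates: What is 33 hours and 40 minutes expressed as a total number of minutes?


Hours: 33
Minutes: 40
Convert hours to minutes: 33 x 60 = 1980
Add remaining minutes: 1980 + 40 = 2020

2020


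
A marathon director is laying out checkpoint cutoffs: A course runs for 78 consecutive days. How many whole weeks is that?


Total days: 78
Days per week: 7
Division: 78 / 7 = 11 remainder 1
Complete weeks: 11
Remaining days: 1

11


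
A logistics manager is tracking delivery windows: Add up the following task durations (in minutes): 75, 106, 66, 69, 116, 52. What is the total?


Durations: 75, 106, 66, 69, 116, 52
Running sum: 75
+ 106 = 181
+ 66 = 247
+ 69 = 316
+ 116 = 432
+ 52 = 484
Total duration: 484 minutes
That is 8 hours and 4 minutes

484


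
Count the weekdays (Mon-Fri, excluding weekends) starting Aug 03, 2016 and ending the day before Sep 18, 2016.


Start: 2016-08-03 (Wednesday)
End (exclusive): 2016-09-18 (Sunday)
Total calendar days: 46
Full weeks: 46 // 7 = 6 -> 30 weekdays
Remaining 4 days starting on Wednesday:
  Wed(w), Thu(w), Fri(w), Sat(-) -> 3 weekdays
Total business days: 30 + 3 = 33

33


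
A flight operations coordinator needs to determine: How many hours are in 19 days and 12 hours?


Days: 19
Extra hours: 12
Hours per day: 24
Days to hours: 19 x 24 = 456
Total: 456 + 12 = 468

468


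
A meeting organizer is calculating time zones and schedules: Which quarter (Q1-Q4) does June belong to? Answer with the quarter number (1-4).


Month: June (month 6)
Q1: January-March (months 1-3)
Q2: April-June (months 4-6)
Q3: July-September (months 7-9)
Q4: October-December (months 10-12)
Month 6 falls in Q2

2


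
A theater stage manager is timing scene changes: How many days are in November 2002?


Month: November
Year: 2002
November is a 30-day month
Total: 30 days

30


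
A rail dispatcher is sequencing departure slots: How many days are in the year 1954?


Year: 1954
Check leap year rules:
Divisible by 4? No
1954 is not a leap year
Days: 365

365


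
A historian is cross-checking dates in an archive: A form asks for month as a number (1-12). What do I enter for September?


Calendar month order:
8. August
9. September <--
10. October
September is month number 9

9


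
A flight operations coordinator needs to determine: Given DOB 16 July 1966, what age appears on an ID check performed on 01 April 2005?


Birth: 1966-07-16
Reference: 2005-04-01
Year difference: 2005 - 1966 = 39
Has birthday (07-16) occurred by 04-01? No
Birthday not yet reached this year -> subtract 1
Age in full years: 38

38


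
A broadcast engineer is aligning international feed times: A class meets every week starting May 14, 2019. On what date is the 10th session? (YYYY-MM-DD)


First occurrence: 2019-05-14 (occurrence 1)
Each occurrence is 7 days after the previous.
Occurrence 10 is 9 weeks after the first.
9 weeks = 63 days
2019-05-14 + 63 days = 2019-07-16

2019-07-16


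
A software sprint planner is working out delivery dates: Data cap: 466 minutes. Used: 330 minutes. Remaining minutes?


Total budget: 466 minutes
Time used: 330 minutes
Remaining: 466 - 330 = 136 minutes
Percent used: 70.8%
Percent remaining: 29.2%

136


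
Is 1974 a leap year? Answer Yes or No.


Year: 1974
Divisible by 4? 1974 / 4 = 493.5 -> No
Not divisible by 4, so NOT a leap year

No


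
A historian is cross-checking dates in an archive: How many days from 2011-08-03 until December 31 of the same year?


Start: August 03, 2011
End: December 31, 2011
Days left in August: 28
September: 30
October: 31
November: 30
December: 31
Sum of remaining months: 122
Total: 28 + 122 = 150

150


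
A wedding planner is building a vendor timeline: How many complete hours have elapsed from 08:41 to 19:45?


Start: 08:41
End: 19:45
Hour difference: 19 - 8 = 11 hours
Minute difference: 45 - 41 = 4 minutes
Total minutes: 664
Complete hours: 664 / 60 = 11 (remainder 4)

11


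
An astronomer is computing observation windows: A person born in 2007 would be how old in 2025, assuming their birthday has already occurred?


Birth year: 2007
Current year: 2025
Age = current year - birth year
Age = 2025 - 2007 = 18

18


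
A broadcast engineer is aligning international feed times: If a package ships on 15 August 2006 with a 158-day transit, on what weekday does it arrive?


Start: 2006-08-15 (Tuesday)
Step 1 - find target date: add 158 days
  2006-08-15 + 158 days = 2007-01-20
Step 2 - day of week:
  158 mod 7 = 4
  Tuesday + 4 days -> Saturday
Result: Saturday (2007-01-20)

Saturday


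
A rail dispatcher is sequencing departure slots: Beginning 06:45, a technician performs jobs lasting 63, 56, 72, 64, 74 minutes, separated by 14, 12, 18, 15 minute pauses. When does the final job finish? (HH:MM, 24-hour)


Start: 06:45 = 405 min from midnight
  after task 1 (63 min): 07:48
  after break (14 min): 08:02
  after task 2 (56 min): 08:58
  after break (12 min): 09:10
  after task 3 (72 min): 10:22
  after break (18 min): 10:40
  after task 4 (64 min): 11:44
  after break (15 min): 11:59
  after task 5 (74 min): 13:13
Total elapsed: 388 minutes
End time: 13:13

13:13


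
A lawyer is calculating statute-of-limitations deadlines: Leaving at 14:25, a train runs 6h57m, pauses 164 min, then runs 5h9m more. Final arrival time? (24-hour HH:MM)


Depart: 14:25
Leg 1: +417 min -> 21:22
Layover: +164 min -> 00:06
Leg 2: +309 min -> 05:15
Total travel: 890 minutes = 14h 50m
Arrival: 05:15

05:15


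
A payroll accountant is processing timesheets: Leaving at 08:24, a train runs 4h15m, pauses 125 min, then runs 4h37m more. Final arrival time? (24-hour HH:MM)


Depart: 08:24
Leg 1: +255 min -> 12:39
Layover: +125 min -> 14:44
Leg 2: +277 min -> 19:21
Total travel: 657 minutes = 10h 57m
Arrival: 19:21

19:21


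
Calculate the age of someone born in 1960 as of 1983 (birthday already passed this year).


Birth year: 1960
Current year: 1983
Age = current year - birth year
Age = 1983 - 1960 = 23

23


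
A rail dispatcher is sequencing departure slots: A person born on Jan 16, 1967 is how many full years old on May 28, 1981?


Birth: 1967-01-16
Reference: 1981-05-28
Year difference: 1981 - 1967 = 14
Has birthday (01-16) occurred by 05-28? Yes
Age in full years: 14

14


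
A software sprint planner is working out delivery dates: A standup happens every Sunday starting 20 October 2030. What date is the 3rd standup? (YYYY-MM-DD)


First occurrence: 2030-10-20 (occurrence 1)
Each occurrence is 7 days after the previous.
Occurrence 3 is 2 weeks after the first.
2 weeks = 14 days
2030-10-20 + 14 days = 2030-11-03

2030-11-03


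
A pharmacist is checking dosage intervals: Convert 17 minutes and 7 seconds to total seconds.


Minutes: 17
Extra seconds: 7
Seconds per minute: 60
Minutes to seconds: 17 x 60 = 1020
Total: 1020 + 7 = 1027

1027


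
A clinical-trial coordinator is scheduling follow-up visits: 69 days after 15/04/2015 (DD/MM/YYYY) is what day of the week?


Start: 2015-04-15 (Wednesday)
Step 1 - find target date: add 69 days
  2015-04-15 + 69 days = 2015-06-23
Step 2 - day of week:
  69 mod 7 = 6
  Wednesday + 6 days -> Tuesday
Result: Tuesday (2015-06-23)

Tuesday


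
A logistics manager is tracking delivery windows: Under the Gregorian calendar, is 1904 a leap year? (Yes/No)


Year: 1904
Divisible by 4? 1904 / 4 = 476.0 -> Yes
Divisible by 100? 1904 / 100 = 19.04 -> No
Divisible by 4 but not 100, so it IS a leap year

Yes


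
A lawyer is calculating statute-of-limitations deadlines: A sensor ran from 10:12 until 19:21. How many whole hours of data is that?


Start: 10:12
End: 19:21
Hour difference: 19 - 10 = 9 hours
Minute difference: 21 - 12 = 9 minutes
Total minutes: 549
Complete hours: 549 / 60 = 9 (remainder 9)

9


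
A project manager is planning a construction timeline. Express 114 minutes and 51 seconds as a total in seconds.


Minutes: 114
Seconds: 51
Convert minutes to seconds: 114 x 60 = 6840
Add remaining seconds: 6840 + 51 = 6891

6891
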